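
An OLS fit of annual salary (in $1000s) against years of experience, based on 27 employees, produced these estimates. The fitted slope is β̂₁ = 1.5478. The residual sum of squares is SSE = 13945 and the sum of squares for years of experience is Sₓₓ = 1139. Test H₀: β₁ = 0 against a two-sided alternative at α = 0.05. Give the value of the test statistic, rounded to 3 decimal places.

t = 2.212

MSE = SSE/(n − 2) = 13945/25 = 557.8.
SE(β̂₁) = √(MSE/Sₓₓ) = √(557.8/1139) = 0.699806.
t = 1.5478 / 0.699806 = 2.212.
df = n − 2 = 25.
Two-sided p ≈ 0.0363, which is < 0.05, so reject H₀.
There is evidence that years of experience is associated with annual salary.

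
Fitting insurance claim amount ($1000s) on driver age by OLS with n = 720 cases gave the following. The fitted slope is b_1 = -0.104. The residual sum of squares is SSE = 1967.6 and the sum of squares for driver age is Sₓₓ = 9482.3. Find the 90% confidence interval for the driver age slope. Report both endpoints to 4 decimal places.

(-0.1320, -0.0760)

MSE = SSE/(n − 2) = 1967.6/718 = 2.74039.
SE(b_1) = √(MSE/Sₓₓ) = √(2.74039/9482.3) = 0.017.
df = n − 2 = 718.
t* = t_{0.05, 718} = 1.646979.
Margin = t* × SE = 1.646979 × 0.017 = 0.027999.
CI: -0.104 ± 0.027999 → (-0.1320, -0.0760).
With 90% confidence, each one-unit increase in driver age is associated with a change of between -0.1320 and -0.0760 $1000s in insurance claim amount.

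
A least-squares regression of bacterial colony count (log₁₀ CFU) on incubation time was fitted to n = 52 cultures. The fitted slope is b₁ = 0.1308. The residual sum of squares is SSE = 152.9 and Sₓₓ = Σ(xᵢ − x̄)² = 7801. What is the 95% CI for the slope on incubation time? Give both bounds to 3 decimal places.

MSE = SSE/(n − 2) = 152.9/50 = 3.058.
SE(b₁) = √(MSE/Sₓₓ) = √(3.058/7801) = 0.019799.
df = n − 2 = 50.
t* = t_{0.025, 50} = 2.008559.
Margin = t* × SE = 2.008559 × 0.019799 = 0.03977.
CI: 0.1308 ± 0.03977 → (0.091, 0.171).
With 95% confidence, each one-unit increase in incubation time is associated with a change of between 0.091 and 0.171 log₁₀ CFU in bacterial colony count.

(0.091, 0.171)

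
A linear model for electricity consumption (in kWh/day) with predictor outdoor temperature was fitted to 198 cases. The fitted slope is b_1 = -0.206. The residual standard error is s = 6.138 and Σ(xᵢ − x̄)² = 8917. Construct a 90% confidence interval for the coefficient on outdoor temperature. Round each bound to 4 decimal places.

SE(b_1) = s/√Sₓₓ = 6.138/√8917 = 0.0650006.
df = n − 2 = 196.
t* = t_{0.05, 196} = 1.652665.
Margin = t* × SE = 1.652665 × 0.0650006 = 0.107424.
CI: -0.206 ± 0.107424 → (-0.3134, -0.0986).
With 90% confidence, each one-unit increase in outdoor temperature is associated with a change of between -0.3134 and -0.0986 kWh/day in electricity consumption.

(-0.3134, -0.0986)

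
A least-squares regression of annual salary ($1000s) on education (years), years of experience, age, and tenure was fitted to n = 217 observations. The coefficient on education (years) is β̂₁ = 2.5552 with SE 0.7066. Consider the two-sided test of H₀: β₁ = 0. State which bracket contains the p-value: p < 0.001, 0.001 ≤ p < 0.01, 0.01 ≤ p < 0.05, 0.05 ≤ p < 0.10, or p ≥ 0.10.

p < 0.001

t = 2.5552 / 0.7066 = 3.616.
df = n − k − 1 = 217 − 4 − 1 = 212.
Two-sided p = 2·P(T_{212} > |t|) ≈ 0.0004.
So p < 0.001.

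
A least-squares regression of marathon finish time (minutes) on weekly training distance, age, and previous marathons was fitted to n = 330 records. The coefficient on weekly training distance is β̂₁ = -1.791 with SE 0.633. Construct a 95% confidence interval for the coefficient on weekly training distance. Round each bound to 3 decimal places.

(-3.036, -0.546)

df = n − k − 1 = 330 − 3 − 1 = 326.
t* = t_{0.025, 326} = 1.967268.
Margin = t* × SE = 1.967268 × 0.633 = 1.24528.
CI: -1.791 ± 1.24528 → (-3.036, -0.546).
With 95% confidence, each one-unit increase in weekly training distance is associated with a change of between -3.036 and -0.546 minutes in marathon finish time, holding the other predictors fixed.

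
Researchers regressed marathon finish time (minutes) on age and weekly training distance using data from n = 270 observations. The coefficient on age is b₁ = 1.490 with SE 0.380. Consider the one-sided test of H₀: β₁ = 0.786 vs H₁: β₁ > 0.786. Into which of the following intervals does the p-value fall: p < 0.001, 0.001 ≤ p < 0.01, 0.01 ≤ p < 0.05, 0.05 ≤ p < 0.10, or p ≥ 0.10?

0.01 ≤ p < 0.05

t = (1.490 − 0.786) / 0.380 = 1.853.
df = n − k − 1 = 270 − 2 − 1 = 267.
One-sided p = P(T_{267} > t) ≈ 0.0325.
So 0.01 ≤ p < 0.05.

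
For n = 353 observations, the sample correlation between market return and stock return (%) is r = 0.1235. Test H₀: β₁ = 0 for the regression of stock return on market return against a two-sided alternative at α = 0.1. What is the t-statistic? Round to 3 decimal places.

t = r·√(n − 2)/√(1 − r²) = 0.1235·√351/√0.984748 = 2.332.
df = n − 2 = 351.
Two-sided p ≈ 0.0203, which is < 0.1, so reject H₀.
There is evidence of a linear association between market return and stock return.

t = 2.332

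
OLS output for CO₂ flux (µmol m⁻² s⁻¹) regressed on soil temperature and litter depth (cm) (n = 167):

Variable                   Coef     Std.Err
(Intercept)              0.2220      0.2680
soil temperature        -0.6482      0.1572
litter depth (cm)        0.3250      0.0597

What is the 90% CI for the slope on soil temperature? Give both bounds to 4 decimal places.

(-0.9082, -0.3882)

Read off: b = -0.6482, SE = 0.1572 for soil temperature.
df = n − k − 1 = 167 − 2 − 1 = 164.
t* = t_{0.05, 164} = 1.654198.
Margin = t* × SE = 1.654198 × 0.1572 = 0.260040.
CI: -0.6482 ± 0.260040 → (-0.9082, -0.3882).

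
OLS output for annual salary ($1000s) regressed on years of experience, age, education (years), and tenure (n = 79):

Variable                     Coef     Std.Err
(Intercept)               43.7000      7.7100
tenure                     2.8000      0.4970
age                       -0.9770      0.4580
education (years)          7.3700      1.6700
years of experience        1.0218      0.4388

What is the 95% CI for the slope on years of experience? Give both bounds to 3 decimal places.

(0.147, 1.896)

Read off: b = 1.0218, SE = 0.4388 for years of experience.
df = n − k − 1 = 79 − 4 − 1 = 74.
t* = t_{0.025, 74} = 1.992543.
Margin = t* × SE = 1.992543 × 0.4388 = 0.87433.
CI: 1.0218 ± 0.87433 → (0.147, 1.896).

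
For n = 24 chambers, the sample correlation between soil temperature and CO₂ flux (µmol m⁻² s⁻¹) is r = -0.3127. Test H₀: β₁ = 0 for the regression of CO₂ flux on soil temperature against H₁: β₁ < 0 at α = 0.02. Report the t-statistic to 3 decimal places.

t = r·√(n − 2)/√(1 − r²) = -0.3127·√22/√0.902219 = -1.544.
df = n − 2 = 22.
One-sided p ≈ 0.0684, which is ≥ 0.02, so fail to reject H₀.
The data do not give significant evidence of a linear association between soil temperature and CO₂ flux.

t = -1.544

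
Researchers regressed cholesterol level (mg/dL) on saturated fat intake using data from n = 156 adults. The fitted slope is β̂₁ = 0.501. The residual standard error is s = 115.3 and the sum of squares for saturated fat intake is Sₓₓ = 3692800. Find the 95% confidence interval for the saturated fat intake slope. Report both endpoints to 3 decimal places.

SE(β̂₁) = s/√Sₓₓ = 115.3/√3692800 = 0.06.
df = n − 2 = 154.
t* = t_{0.025, 154} = 1.975488.
Margin = t* × SE = 1.975488 × 0.06 = 0.11853.
CI: 0.501 ± 0.11853 → (0.382, 0.620).
With 95% confidence, each one-unit increase in saturated fat intake is associated with a change of between 0.382 and 0.620 mg/dL in cholesterol level.

(0.382, 0.620)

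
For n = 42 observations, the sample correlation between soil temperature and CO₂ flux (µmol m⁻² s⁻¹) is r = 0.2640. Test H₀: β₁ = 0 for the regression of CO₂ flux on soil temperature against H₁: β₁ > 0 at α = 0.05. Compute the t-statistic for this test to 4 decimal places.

t = r·√(n − 2)/√(1 − r²) = 0.2640·√40/√0.930304 = 1.7311.
df = n − 2 = 40.
One-sided p ≈ 0.0456, which is < 0.05, so reject H₀.
There is evidence of a linear association between soil temperature and CO₂ flux.

t = 1.7311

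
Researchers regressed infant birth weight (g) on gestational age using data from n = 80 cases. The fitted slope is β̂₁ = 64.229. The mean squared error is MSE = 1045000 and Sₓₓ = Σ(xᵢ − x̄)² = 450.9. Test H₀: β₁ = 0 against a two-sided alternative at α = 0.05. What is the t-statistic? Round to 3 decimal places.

SE(β̂₁) = √(MSE/Sₓₓ) = √(1.045e+06/450.9) = 48.1413.
t = 64.229 / 48.1413 = 1.334.
df = n − 2 = 78.
Two-sided p ≈ 0.1860, which is ≥ 0.05, so fail to reject H₀.
The data do not give significant evidence of an association between gestational age and infant birth weight.

t = 1.334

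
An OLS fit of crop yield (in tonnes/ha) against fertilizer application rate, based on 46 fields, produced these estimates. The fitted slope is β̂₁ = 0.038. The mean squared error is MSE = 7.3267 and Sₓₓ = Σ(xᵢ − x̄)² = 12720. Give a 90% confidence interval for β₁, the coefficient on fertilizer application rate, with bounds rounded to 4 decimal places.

(-0.0023, 0.0783)

SE(β̂₁) = √(MSE/Sₓₓ) = √(7.3267/12720) = 0.024.
df = n − 2 = 44.
t* = t_{0.05, 44} = 1.68023.
Margin = t* × SE = 1.68023 × 0.024 = 0.040325.
CI: 0.038 ± 0.040325 → (-0.0023, 0.0783).
With 90% confidence, each one-unit increase in fertilizer application rate is associated with a change of between -0.0023 and 0.0783 tonnes/ha in crop yield.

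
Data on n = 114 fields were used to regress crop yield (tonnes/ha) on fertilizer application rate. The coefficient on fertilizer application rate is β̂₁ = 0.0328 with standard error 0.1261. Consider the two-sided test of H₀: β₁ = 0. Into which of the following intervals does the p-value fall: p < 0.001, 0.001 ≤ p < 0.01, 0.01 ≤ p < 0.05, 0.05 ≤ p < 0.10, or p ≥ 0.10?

t = 0.0328 / 0.1261 = 0.260.
df = n − 2 = 114 − 2 = 112.
Two-sided p = 2·P(T_{112} > |t|) ≈ 0.7953.
So p ≥ 0.10.

p ≥ 0.10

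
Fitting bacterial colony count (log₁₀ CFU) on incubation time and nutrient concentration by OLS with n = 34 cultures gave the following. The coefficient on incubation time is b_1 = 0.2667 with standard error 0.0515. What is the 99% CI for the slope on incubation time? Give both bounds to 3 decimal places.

df = n − k − 1 = 34 − 2 − 1 = 31.
t* = t_{0.005, 31} = 2.744042.
Margin = t* × SE = 2.744042 × 0.0515 = 0.14132.
CI: 0.2667 ± 0.14132 → (0.125, 0.408).
With 99% confidence, each one-unit increase in incubation time is associated with a change of between 0.125 and 0.408 log₁₀ CFU in bacterial colony count, holding the other predictors fixed.

(0.125, 0.408)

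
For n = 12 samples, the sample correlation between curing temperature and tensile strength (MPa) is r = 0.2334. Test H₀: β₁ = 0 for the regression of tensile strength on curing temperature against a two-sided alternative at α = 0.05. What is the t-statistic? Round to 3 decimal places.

t = 0.759

t = r·√(n − 2)/√(1 − r²) = 0.2334·√10/√0.945524 = 0.759.
df = n − 2 = 10.
Two-sided p ≈ 0.4653, which is ≥ 0.05, so fail to reject H₀.
The data do not give significant evidence of a linear association between curing temperature and tensile strength.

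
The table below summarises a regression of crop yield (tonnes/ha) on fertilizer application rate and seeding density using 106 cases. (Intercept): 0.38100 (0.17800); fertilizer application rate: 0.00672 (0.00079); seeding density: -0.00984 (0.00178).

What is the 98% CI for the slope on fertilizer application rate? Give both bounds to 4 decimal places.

(0.0049, 0.0086)

Read off: b = 0.00672, SE = 0.00079 for fertilizer application rate.
df = n − k − 1 = 106 − 2 − 1 = 103.
t* = t_{0.01, 103} = 2.363098.
Margin = t* × SE = 2.363098 × 0.00079 = 0.001867.
CI: 0.00672 ± 0.001867 → (0.0049, 0.0086).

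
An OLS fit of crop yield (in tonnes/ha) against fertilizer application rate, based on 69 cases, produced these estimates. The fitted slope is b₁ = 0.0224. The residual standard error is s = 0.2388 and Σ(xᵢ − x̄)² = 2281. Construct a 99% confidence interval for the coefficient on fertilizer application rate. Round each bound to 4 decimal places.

(0.0091, 0.0357)

SE(b₁) = s/√Sₓₓ = 0.2388/√2281 = 0.00500002.
df = n − 2 = 67.
t* = t_{0.005, 67} = 2.65122.
Margin = t* × SE = 2.65122 × 0.00500002 = 0.013256.
CI: 0.0224 ± 0.013256 → (0.0091, 0.0357).
With 99% confidence, each one-unit increase in fertilizer application rate is associated with a change of between 0.0091 and 0.0357 tonnes/ha in crop yield.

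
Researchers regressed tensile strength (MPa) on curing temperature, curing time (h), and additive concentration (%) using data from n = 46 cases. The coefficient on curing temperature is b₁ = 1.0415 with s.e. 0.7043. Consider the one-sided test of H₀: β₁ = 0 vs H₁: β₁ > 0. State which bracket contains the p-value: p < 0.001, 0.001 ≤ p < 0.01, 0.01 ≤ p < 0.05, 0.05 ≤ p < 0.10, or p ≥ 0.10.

0.05 ≤ p < 0.10

t = 1.0415 / 0.7043 = 1.479.
df = n − k − 1 = 46 − 3 − 1 = 42.
One-sided p = P(T_{42} > t) ≈ 0.0733.
So 0.05 ≤ p < 0.10.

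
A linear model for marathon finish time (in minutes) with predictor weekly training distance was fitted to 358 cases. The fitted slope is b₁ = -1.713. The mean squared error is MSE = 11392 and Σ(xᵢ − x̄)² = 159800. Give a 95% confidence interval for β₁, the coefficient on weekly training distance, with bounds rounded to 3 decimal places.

SE(b₁) = √(MSE/Sₓₓ) = √(11392/159800) = 0.267.
df = n − 2 = 356.
t* = t_{0.025, 356} = 1.96665.
Margin = t* × SE = 1.96665 × 0.267 = 0.52510.
CI: -1.713 ± 0.52510 → (-2.238, -1.188).
With 95% confidence, each one-unit increase in weekly training distance is associated with a change of between -2.238 and -1.188 minutes in marathon finish time.

(-2.238, -1.188)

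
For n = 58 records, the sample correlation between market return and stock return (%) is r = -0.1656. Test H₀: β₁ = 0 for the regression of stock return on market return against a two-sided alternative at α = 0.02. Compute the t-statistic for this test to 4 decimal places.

t = r·√(n − 2)/√(1 − r²) = -0.1656·√56/√0.972577 = -1.2566.
df = n − 2 = 56.
Two-sided p ≈ 0.2141, which is ≥ 0.02, so fail to reject H₀.
The data do not give significant evidence of a linear association between market return and stock return.

t = -1.2566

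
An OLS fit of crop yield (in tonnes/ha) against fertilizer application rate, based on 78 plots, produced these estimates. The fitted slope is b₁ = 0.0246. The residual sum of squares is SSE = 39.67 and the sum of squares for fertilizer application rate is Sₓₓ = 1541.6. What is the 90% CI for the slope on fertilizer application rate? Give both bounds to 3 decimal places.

MSE = SSE/(n − 2) = 39.67/76 = 0.521974.
SE(b₁) = √(MSE/Sₓₓ) = √(0.521974/1541.6) = 0.0184009.
df = n − 2 = 76.
t* = t_{0.05, 76} = 1.665151.
Margin = t* × SE = 1.665151 × 0.0184009 = 0.03064.
CI: 0.0246 ± 0.03064 → (-0.006, 0.055).
With 90% confidence, each one-unit increase in fertilizer application rate is associated with a change of between -0.006 and 0.055 tonnes/ha in crop yield.

(-0.006, 0.055)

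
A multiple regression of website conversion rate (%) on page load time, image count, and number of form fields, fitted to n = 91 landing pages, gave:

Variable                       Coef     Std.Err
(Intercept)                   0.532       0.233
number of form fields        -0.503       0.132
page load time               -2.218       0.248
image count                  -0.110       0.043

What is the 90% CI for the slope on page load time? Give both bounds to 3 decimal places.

(-2.630, -1.806)

Read off: b = -2.218, SE = 0.248 for page load time.
df = n − k − 1 = 91 − 3 − 1 = 87.
t* = t_{0.05, 87} = 1.662557.
Margin = t* × SE = 1.662557 × 0.248 = 0.41231.
CI: -2.218 ± 0.41231 → (-2.630, -1.806).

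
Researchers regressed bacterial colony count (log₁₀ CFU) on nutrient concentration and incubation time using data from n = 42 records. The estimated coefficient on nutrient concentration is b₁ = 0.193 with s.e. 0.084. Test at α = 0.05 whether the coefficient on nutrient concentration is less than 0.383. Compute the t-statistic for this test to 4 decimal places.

H₀: β₁ = 0.383 vs H₁: β₁ < 0.383.
t = (b₁ − β₁⁰)/SE = (0.193 − 0.383) / 0.084 = -2.2619.
df = n − k − 1 = 42 − 2 − 1 = 39.
One-sided p ≈ 0.0147, which is < 0.05, so reject H₀.
There is evidence that the true slope on nutrient concentration is below 0.383 log₁₀ CFU per unit, holding the other predictors fixed.

t = -2.2619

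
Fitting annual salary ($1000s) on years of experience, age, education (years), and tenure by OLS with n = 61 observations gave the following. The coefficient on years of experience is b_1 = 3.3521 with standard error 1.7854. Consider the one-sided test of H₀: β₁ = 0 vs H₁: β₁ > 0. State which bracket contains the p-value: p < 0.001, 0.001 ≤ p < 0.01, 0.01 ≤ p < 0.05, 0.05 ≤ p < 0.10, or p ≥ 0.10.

0.01 ≤ p < 0.05

t = 3.3521 / 1.7854 = 1.878.
df = n − k − 1 = 61 − 4 − 1 = 56.
One-sided p = P(T_{56} > t) ≈ 0.0328.
So 0.01 ≤ p < 0.05.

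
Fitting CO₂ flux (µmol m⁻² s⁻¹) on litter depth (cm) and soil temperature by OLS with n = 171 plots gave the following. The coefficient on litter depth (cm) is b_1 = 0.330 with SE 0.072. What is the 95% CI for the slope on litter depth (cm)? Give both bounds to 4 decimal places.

(0.1879, 0.4721)

df = n − k − 1 = 171 − 2 − 1 = 168.
t* = t_{0.025, 168} = 1.974185.
Margin = t* × SE = 1.974185 × 0.072 = 0.142141.
CI: 0.330 ± 0.142141 → (0.1879, 0.4721).
With 95% confidence, each one-unit increase in litter depth (cm) is associated with a change of between 0.1879 and 0.4721 µmol m⁻² s⁻¹ in CO₂ flux, holding the other predictors fixed.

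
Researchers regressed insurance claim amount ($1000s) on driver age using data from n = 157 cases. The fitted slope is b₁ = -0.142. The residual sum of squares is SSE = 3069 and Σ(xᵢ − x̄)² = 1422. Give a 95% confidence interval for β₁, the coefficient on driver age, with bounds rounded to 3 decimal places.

MSE = SSE/(n − 2) = 3069/155 = 19.8.
SE(b₁) = √(MSE/Sₓₓ) = √(19.8/1422) = 0.118.
df = n − 2 = 155.
t* = t_{0.025, 155} = 1.975387.
Margin = t* × SE = 1.975387 × 0.118 = 0.23310.
CI: -0.142 ± 0.23310 → (-0.375, 0.091).
With 95% confidence, each one-unit increase in driver age is associated with a change of between -0.375 and 0.091 $1000s in insurance claim amount.

(-0.375, 0.091)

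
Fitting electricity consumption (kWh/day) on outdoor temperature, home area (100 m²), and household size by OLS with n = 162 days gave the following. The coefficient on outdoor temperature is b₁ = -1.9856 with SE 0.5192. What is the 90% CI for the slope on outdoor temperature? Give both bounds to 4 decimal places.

(-2.8446, -1.1266)

df = n − k − 1 = 162 − 3 − 1 = 158.
t* = t_{0.05, 158} = 1.654555.
Margin = t* × SE = 1.654555 × 0.5192 = 0.859045.
CI: -1.9856 ± 0.859045 → (-2.8446, -1.1266).
With 90% confidence, each one-unit increase in outdoor temperature is associated with a change of between -2.8446 and -1.1266 kWh/day in electricity consumption, holding the other predictors fixed.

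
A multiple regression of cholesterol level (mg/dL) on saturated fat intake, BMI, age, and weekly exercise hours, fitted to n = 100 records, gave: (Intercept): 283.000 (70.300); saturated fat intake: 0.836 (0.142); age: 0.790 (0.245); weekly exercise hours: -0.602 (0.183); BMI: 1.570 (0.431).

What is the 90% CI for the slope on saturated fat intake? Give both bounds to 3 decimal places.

Read off: b = 0.836, SE = 0.142 for saturated fat intake.
df = n − k − 1 = 100 − 4 − 1 = 95.
t* = t_{0.05, 95} = 1.661052.
Margin = t* × SE = 1.661052 × 0.142 = 0.23587.
CI: 0.836 ± 0.23587 → (0.600, 1.072).

(0.600, 1.072)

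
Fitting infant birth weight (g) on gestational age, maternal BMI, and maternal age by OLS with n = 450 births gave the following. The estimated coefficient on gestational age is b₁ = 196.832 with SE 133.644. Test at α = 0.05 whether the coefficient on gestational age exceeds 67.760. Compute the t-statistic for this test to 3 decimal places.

t = 0.966

H₀: β₁ = 67.760 vs H₁: β₁ > 67.760.
t = (b₁ − β₁⁰)/SE = (196.832 − 67.760) / 133.644 = 0.966.
df = n − k − 1 = 450 − 3 − 1 = 446.
One-sided p ≈ 0.1673, which is ≥ 0.05, so fail to reject H₀.
The data do not give significant evidence that the true slope on gestational age exceeds 67.760 g per unit, holding the other predictors fixed.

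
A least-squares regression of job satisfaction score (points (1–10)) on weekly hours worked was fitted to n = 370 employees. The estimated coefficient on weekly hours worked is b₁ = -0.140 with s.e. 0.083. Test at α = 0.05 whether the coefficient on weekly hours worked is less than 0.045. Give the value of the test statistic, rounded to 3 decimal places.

H₀: β₁ = 0.045 vs H₁: β₁ < 0.045.
t = (b₁ − β₁⁰)/SE = (-0.140 − 0.045) / 0.083 = -2.229.
df = n − 2 = 370 − 2 = 368.
One-sided p ≈ 0.0132, which is < 0.05, so reject H₀.
There is evidence that the true slope on weekly hours worked is below 0.045 points (1–10) per unit.

t = -2.229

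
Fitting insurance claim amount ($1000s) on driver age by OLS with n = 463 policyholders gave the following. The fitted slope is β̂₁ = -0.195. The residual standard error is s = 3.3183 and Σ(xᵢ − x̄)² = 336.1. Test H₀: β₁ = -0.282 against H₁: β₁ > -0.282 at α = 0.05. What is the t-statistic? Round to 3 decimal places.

t = 0.481

SE(β̂₁) = s/√Sₓₓ = 3.3183/√336.1 = 0.181001.
t = (-0.195 − (-0.282)) / 0.181001 = 0.481.
df = n − 2 = 461.
One-sided p ≈ 0.3155, which is ≥ 0.05, so fail to reject H₀.
The data do not give significant evidence that the true slope on driver age exceeds -0.282 $1000s per unit.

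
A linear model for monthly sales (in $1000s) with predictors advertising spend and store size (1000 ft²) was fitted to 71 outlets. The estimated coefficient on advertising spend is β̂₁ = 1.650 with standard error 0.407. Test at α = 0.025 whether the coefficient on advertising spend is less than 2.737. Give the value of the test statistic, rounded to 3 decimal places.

t = -2.671

H₀: β₁ = 2.737 vs H₁: β₁ < 2.737.
t = (β̂₁ − β₁⁰)/SE = (1.650 − 2.737) / 0.407 = -2.671.
df = n − k − 1 = 71 − 2 − 1 = 68.
One-sided p ≈ 0.0047, which is < 0.025, so reject H₀.
There is evidence that the true slope on advertising spend is below 2.737 $1000s per unit, holding the other predictors fixed.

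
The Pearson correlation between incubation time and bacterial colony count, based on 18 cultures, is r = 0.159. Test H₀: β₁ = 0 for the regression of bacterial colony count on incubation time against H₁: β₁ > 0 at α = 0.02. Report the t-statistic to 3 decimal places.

t = 0.644

t = r·√(n − 2)/√(1 − r²) = 0.159·√16/√0.974719 = 0.644.
df = n − 2 = 16.
One-sided p ≈ 0.2643, which is ≥ 0.02, so fail to reject H₀.
The data do not give significant evidence of a linear association between incubation time and bacterial colony count.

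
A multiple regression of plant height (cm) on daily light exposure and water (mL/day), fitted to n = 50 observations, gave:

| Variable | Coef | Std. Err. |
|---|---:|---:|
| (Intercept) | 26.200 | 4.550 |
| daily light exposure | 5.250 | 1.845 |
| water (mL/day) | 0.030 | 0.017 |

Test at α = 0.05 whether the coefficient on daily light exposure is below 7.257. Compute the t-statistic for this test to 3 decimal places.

Read off: b = 5.250, SE = 1.845 for daily light exposure.
H₀: β₁ = 7.257 vs H₁: β₁ < 7.257.
t = (5.250 − 7.257) / 1.845 = -1.088.
df = n − k − 1 = 50 − 2 − 1 = 47.
One-sided p ≈ 0.1411, which is ≥ 0.05, so fail to reject H₀.
The data do not give significant evidence that the true slope on daily light exposure is below 7.257 cm per unit, holding the other predictors fixed.

t = -1.088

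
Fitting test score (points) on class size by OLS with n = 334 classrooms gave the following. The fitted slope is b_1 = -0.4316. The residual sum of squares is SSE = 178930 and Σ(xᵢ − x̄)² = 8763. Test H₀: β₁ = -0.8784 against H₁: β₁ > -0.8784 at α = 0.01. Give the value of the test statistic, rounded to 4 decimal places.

t = 1.8016

MSE = SSE/(n − 2) = 178930/332 = 538.946.
SE(b_1) = √(MSE/Sₓₓ) = √(538.946/8763) = 0.247997.
t = (-0.4316 − (-0.8784)) / 0.247997 = 1.8016.
df = n − 2 = 332.
One-sided p ≈ 0.0363, which is ≥ 0.01, so fail to reject H₀.
The data do not give significant evidence that the true slope on class size exceeds -0.8784 points per unit.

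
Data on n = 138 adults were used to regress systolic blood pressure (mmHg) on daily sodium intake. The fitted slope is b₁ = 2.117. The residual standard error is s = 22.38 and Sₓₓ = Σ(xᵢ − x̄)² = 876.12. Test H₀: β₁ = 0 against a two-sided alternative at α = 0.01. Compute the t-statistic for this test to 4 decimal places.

SE(b₁) = s/√Sₓₓ = 22.38/√876.12 = 0.756098.
t = 2.117 / 0.756098 = 2.7999.
df = n − 2 = 136.
Two-sided p ≈ 0.0059, which is < 0.01, so reject H₀.
There is evidence that daily sodium intake is associated with systolic blood pressure.

t = 2.7999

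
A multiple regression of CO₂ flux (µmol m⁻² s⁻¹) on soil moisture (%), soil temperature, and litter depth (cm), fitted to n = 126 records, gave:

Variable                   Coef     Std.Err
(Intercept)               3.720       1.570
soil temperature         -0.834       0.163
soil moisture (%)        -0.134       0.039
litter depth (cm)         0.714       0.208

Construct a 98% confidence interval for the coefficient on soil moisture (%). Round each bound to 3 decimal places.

(-0.226, -0.042)

Read off: b = -0.134, SE = 0.039 for soil moisture (%).
df = n − k − 1 = 126 − 3 − 1 = 122.
t* = t_{0.01, 122} = 2.357302.
Margin = t* × SE = 2.357302 × 0.039 = 0.09193.
CI: -0.134 ± 0.09193 → (-0.226, -0.042).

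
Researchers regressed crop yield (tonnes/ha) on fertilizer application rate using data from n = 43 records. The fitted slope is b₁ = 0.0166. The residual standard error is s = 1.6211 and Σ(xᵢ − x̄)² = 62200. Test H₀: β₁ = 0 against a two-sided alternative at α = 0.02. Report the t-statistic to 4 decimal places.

t = 2.5538

SE(b₁) = s/√Sₓₓ = 1.6211/√62200 = 0.00650002.
t = 0.0166 / 0.00650002 = 2.5538.
df = n − 2 = 41.
Two-sided p ≈ 0.0145, which is < 0.02, so reject H₀.
There is evidence that fertilizer application rate is associated with crop yield.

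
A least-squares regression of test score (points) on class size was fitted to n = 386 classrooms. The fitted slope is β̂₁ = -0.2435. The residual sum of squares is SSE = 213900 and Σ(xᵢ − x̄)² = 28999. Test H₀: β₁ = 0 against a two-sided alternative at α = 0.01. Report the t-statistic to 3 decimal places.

t = -1.757

MSE = SSE/(n − 2) = 213900/384 = 557.031.
SE(β̂₁) = √(MSE/Sₓₓ) = √(557.031/28999) = 0.138595.
t = -0.2435 / 0.138595 = -1.757.
df = n − 2 = 384.
Two-sided p ≈ 0.0797, which is ≥ 0.01, so fail to reject H₀.
The data do not give significant evidence of an association between class size and test score.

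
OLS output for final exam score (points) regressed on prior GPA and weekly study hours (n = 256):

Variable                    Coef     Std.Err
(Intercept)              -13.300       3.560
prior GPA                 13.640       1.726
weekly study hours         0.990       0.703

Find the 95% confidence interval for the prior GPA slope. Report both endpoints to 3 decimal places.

(10.241, 17.039)

Read off: b = 13.640, SE = 1.726 for prior GPA.
df = n − k − 1 = 256 − 2 − 1 = 253.
t* = t_{0.025, 253} = 1.969385.
Margin = t* × SE = 1.969385 × 1.726 = 3.39916.
CI: 13.640 ± 3.39916 → (10.241, 17.039).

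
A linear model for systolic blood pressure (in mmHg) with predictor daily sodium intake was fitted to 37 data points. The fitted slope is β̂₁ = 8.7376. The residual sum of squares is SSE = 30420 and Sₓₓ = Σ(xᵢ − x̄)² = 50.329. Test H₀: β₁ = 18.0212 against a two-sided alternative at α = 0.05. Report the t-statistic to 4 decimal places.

t = -2.2340

MSE = SSE/(n − 2) = 30420/35 = 869.143.
SE(β̂₁) = √(MSE/Sₓₓ) = √(869.143/50.329) = 4.15563.
t = (8.7376 − 18.0212) / 4.15563 = -2.2340.
df = n − 2 = 35.
Two-sided p ≈ 0.0320, which is < 0.05, so reject H₀.
There is evidence that the true slope on daily sodium intake differs from 18.0212 mmHg per unit.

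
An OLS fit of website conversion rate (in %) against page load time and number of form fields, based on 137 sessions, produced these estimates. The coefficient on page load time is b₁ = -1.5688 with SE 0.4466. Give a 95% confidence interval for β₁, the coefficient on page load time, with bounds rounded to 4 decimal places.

(-2.4521, -0.6855)

df = n − k − 1 = 137 − 2 − 1 = 134.
t* = t_{0.025, 134} = 1.977826.
Margin = t* × SE = 1.977826 × 0.4466 = 0.883297.
CI: -1.5688 ± 0.883297 → (-2.4521, -0.6855).
With 95% confidence, each one-unit increase in page load time is associated with a change of between -2.4521 and -0.6855 % in website conversion rate, holding the other predictors fixed.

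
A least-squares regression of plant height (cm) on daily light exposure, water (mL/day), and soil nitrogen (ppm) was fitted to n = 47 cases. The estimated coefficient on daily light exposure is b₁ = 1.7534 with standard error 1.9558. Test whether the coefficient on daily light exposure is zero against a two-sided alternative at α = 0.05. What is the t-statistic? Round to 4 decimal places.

H₀: β₁ = 0 vs H₁: β₁ ≠ 0.
t = (b₁ − β₁⁰)/SE = 1.7534 / 1.9558 = 0.8965.
df = n − k − 1 = 47 − 3 − 1 = 43.
Two-sided p ≈ 0.3750, which is ≥ 0.05, so fail to reject H₀.
The data do not give significant evidence of an association between daily light exposure and plant height, after adjusting for the other predictors.

t = 0.8965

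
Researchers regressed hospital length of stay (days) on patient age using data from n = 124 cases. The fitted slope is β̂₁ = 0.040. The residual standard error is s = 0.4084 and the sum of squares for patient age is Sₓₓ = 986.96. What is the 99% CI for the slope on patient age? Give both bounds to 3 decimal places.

SE(β̂₁) = s/√Sₓₓ = 0.4084/√986.96 = 0.0129998.
df = n − 2 = 122.
t* = t_{0.005, 122} = 2.616729.
Margin = t* × SE = 2.616729 × 0.0129998 = 0.03402.
CI: 0.040 ± 0.03402 → (0.006, 0.074).
With 99% confidence, each one-unit increase in patient age is associated with a change of between 0.006 and 0.074 days in hospital length of stay.

(0.006, 0.074)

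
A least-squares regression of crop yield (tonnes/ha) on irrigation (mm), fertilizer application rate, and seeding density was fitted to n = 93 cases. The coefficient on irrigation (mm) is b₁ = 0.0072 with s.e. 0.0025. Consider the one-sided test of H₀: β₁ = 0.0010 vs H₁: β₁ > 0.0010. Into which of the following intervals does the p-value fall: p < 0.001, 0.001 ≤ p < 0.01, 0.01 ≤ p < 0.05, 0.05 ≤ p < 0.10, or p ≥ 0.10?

t = (0.0072 − 0.0010) / 0.0025 = 2.480.
df = n − k − 1 = 93 − 3 − 1 = 89.
One-sided p = P(T_{89} > t) ≈ 0.0075.
So 0.001 ≤ p < 0.01.

0.001 ≤ p < 0.01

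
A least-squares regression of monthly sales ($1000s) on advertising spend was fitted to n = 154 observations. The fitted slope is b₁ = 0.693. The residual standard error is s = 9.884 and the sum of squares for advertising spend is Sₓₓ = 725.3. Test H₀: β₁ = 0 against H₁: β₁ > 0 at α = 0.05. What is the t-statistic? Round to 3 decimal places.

t = 1.888

SE(b₁) = s/√Sₓₓ = 9.884/√725.3 = 0.367007.
t = 0.693 / 0.367007 = 1.888.
df = n − 2 = 152.
One-sided p ≈ 0.0304, which is < 0.05, so reject H₀.
There is evidence that the true slope on advertising spend is positive.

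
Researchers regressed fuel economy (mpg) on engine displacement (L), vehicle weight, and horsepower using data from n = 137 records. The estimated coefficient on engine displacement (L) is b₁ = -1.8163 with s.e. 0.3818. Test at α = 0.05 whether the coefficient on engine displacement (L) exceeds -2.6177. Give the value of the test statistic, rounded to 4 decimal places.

t = 2.0990

H₀: β₁ = -2.6177 vs H₁: β₁ > -2.6177.
t = (b₁ − β₁⁰)/SE = (-1.8163 − (-2.6177)) / 0.3818 = 2.0990.
df = n − k − 1 = 137 − 3 − 1 = 133.
One-sided p ≈ 0.0189, which is < 0.05, so reject H₀.
There is evidence that the true slope on engine displacement (L) exceeds -2.6177 mpg per unit, holding the other predictors fixed.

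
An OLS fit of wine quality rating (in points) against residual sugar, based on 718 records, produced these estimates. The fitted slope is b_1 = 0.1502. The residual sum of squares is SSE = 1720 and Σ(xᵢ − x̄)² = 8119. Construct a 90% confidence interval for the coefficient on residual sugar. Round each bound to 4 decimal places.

MSE = SSE/(n − 2) = 1720/716 = 2.40223.
SE(b_1) = √(MSE/Sₓₓ) = √(2.40223/8119) = 0.0172011.
df = n − 2 = 716.
t* = t_{0.05, 716} = 1.646985.
Margin = t* × SE = 1.646985 × 0.0172011 = 0.028330.
CI: 0.1502 ± 0.028330 → (0.1219, 0.1785).
With 90% confidence, each one-unit increase in residual sugar is associated with a change of between 0.1219 and 0.1785 points in wine quality rating.

(0.1219, 0.1785)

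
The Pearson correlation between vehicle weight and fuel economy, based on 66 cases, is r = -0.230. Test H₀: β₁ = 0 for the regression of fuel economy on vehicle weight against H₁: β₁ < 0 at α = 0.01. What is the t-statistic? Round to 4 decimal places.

t = r·√(n − 2)/√(1 − r²) = -0.230·√64/√0.9471 = -1.8907.
df = n − 2 = 64.
One-sided p ≈ 0.0316, which is ≥ 0.01, so fail to reject H₀.
The data do not give significant evidence of a linear association between vehicle weight and fuel economy.

t = -1.8907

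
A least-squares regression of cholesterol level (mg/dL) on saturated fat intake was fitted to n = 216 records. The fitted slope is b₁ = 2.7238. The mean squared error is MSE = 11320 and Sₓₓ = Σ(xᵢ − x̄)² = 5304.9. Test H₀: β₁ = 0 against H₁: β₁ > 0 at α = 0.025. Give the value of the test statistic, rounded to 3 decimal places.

SE(b₁) = √(MSE/Sₓₓ) = √(11320/5304.9) = 1.46078.
t = 2.7238 / 1.46078 = 1.865.
df = n − 2 = 214.
One-sided p ≈ 0.0318, which is ≥ 0.025, so fail to reject H₀.
The data do not give significant evidence that the true slope on saturated fat intake is positive.

t = 1.865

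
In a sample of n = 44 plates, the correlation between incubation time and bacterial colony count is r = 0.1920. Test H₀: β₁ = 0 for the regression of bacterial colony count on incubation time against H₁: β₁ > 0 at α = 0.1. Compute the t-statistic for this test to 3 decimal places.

t = r·√(n − 2)/√(1 − r²) = 0.1920·√42/√0.963136 = 1.268.
df = n − 2 = 42.
One-sided p ≈ 0.1059, which is ≥ 0.1, so fail to reject H₀.
The data do not give significant evidence of a linear association between incubation time and bacterial colony count.

t = 1.268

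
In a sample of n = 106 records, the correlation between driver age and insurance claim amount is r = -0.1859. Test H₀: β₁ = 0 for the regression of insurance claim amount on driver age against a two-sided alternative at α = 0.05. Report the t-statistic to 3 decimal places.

t = r·√(n − 2)/√(1 − r²) = -0.1859·√104/√0.965441 = -1.929.
df = n − 2 = 104.
Two-sided p ≈ 0.0564, which is ≥ 0.05, so fail to reject H₀.
The data do not give significant evidence of a linear association between driver age and insurance claim amount.

t = -1.929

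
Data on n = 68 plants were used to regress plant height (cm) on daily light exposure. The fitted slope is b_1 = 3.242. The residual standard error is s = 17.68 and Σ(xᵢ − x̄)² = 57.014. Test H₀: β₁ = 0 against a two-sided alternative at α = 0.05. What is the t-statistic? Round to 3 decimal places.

SE(b_1) = s/√Sₓₓ = 17.68/√57.014 = 2.34149.
t = 3.242 / 2.34149 = 1.385.
df = n − 2 = 66.
Two-sided p ≈ 0.1708, which is ≥ 0.05, so fail to reject H₀.
The data do not give significant evidence of an association between daily light exposure and plant height.

t = 1.385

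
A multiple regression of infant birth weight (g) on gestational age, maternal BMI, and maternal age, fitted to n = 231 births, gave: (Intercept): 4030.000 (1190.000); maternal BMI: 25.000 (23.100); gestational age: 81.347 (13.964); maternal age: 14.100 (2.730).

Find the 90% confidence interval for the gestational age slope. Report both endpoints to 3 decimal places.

Read off: b = 81.347, SE = 13.964 for gestational age.
df = n − k − 1 = 231 − 3 − 1 = 227.
t* = t_{0.05, 227} = 1.651594.
Margin = t* × SE = 1.651594 × 13.964 = 23.06286.
CI: 81.347 ± 23.06286 → (58.284, 104.410).

(58.284, 104.410)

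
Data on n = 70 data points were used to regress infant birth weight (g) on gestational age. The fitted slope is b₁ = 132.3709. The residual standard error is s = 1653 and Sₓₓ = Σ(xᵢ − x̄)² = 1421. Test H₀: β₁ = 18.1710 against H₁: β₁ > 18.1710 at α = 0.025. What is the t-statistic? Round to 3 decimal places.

t = 2.604

SE(b₁) = s/√Sₓₓ = 1653/√1421 = 43.8506.
t = (132.3709 − 18.1710) / 43.8506 = 2.604.
df = n − 2 = 68.
One-sided p ≈ 0.0056, which is < 0.025, so reject H₀.
There is evidence that the true slope on gestational age exceeds 18.1710 g per unit.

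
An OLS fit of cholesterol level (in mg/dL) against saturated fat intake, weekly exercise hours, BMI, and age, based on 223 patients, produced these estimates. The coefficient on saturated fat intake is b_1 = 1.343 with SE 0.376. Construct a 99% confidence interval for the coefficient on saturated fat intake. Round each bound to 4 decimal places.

(0.3659, 2.3201)

df = n − k − 1 = 223 − 4 − 1 = 218.
t* = t_{0.005, 218} = 2.598569.
Margin = t* × SE = 2.598569 × 0.376 = 0.977062.
CI: 1.343 ± 0.977062 → (0.3659, 2.3201).
With 99% confidence, each one-unit increase in saturated fat intake is associated with a change of between 0.3659 and 2.3201 mg/dL in cholesterol level, holding the other predictors fixed.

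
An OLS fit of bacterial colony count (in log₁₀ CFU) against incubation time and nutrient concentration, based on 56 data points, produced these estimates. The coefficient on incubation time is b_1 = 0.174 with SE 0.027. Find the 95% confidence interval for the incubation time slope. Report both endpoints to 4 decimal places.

(0.1198, 0.2282)

df = n − k − 1 = 56 − 2 − 1 = 53.
t* = t_{0.025, 53} = 2.005746.
Margin = t* × SE = 2.005746 × 0.027 = 0.054155.
CI: 0.174 ± 0.054155 → (0.1198, 0.2282).
With 95% confidence, each one-unit increase in incubation time is associated with a change of between 0.1198 and 0.2282 log₁₀ CFU in bacterial colony count, holding the other predictors fixed.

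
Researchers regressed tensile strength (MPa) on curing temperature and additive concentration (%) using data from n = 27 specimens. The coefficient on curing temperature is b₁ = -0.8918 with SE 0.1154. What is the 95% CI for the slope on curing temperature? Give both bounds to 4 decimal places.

(-1.1300, -0.6536)

df = n − k − 1 = 27 − 2 − 1 = 24.
t* = t_{0.025, 24} = 2.063899.
Margin = t* × SE = 2.063899 × 0.1154 = 0.238174.
CI: -0.8918 ± 0.238174 → (-1.1300, -0.6536).
With 95% confidence, each one-unit increase in curing temperature is associated with a change of between -1.1300 and -0.6536 MPa in tensile strength, holding the other predictors fixed.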